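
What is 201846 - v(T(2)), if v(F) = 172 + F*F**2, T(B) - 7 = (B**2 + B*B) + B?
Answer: 196761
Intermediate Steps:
T(B) = 7 + B + 2*B**2 (T(B) = 7 + ((B**2 + B*B) + B) = 7 + ((B**2 + B**2) + B) = 7 + (2*B**2 + B) = 7 + (B + 2*B**2) = 7 + B + 2*B**2)
v(F) = 172 + F**3
201846 - v(T(2)) = 201846 - (172 + (7 + 2 + 2*2**2)**3) = 201846 - (172 + (7 + 2 + 2*4)**3) = 201846 - (172 + (7 + 2 + 8)**3) = 201846 - (172 + 17**3) = 201846 - (172 + 4913) = 201846 - 1*5085 = 201846 - 5085 = 196761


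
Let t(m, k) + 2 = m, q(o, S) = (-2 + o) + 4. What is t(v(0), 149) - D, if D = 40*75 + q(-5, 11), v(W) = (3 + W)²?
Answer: -2990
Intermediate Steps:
q(o, S) = 2 + o
t(m, k) = -2 + m
D = 2997 (D = 40*75 + (2 - 5) = 3000 - 3 = 2997)
t(v(0), 149) - D = (-2 + (3 + 0)²) - 1*2997 = (-2 + 3²) - 2997 = (-2 + 9) - 2997 = 7 - 2997 = -2990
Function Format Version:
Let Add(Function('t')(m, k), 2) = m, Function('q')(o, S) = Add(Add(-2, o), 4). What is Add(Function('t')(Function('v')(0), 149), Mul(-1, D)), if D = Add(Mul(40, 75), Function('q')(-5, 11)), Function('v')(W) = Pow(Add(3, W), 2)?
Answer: -2990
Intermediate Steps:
Function('q')(o, S) = Add(2, o)
Function('t')(m, k) = Add(-2, m)
D = 2997 (D = Add(Mul(40, 75), Add(2, -5)) = Add(3000, -3) = 2997)
Add(Function('t')(Function('v')(0), 149), Mul(-1, D)) = Add(Add(-2, Pow(Add(3, 0), 2)), Mul(-1, 2997)) = Add(Add(-2, Pow(3, 2)), -2997) = Add(Add(-2, 9), -2997) = Add(7, -2997) = -2990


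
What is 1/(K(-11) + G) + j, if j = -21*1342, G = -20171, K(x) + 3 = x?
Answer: -568853671/20185 ≈ -28182.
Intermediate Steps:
K(x) = -3 + x
j = -28182
1/(K(-11) + G) + j = 1/((-3 - 11) - 20171) - 28182 = 1/(-14 - 20171) - 28182 = 1/(-20185) - 28182 = -1/20185 - 28182 = -568853671/20185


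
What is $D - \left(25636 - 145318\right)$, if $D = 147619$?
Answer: $267301$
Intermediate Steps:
$D - \left(25636 - 145318\right) = 147619 - \left(25636 - 145318\right) = 147619 - -119682 = 147619 + 119682 = 267301$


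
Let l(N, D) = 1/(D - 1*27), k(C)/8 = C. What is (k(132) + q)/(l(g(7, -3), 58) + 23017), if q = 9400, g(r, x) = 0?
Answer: 40517/89191 ≈ 0.45427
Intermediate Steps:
k(C) = 8*C
l(N, D) = 1/(-27 + D) (l(N, D) = 1/(D - 27) = 1/(-27 + D))
(k(132) + q)/(l(g(7, -3), 58) + 23017) = (8*132 + 9400)/(1/(-27 + 58) + 23017) = (1056 + 9400)/(1/31 + 23017) = 10456/(1/31 + 23017) = 10456/(713528/31) = 10456*(31/713528) = 40517/89191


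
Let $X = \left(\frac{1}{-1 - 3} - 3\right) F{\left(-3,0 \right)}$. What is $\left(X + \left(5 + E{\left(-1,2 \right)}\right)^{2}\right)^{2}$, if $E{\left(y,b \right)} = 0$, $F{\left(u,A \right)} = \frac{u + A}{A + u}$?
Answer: $\frac{7569}{16} \approx 473.06$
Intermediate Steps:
$F{\left(u,A \right)} = 1$ ($F{\left(u,A \right)} = \frac{A + u}{A + u} = 1$)
$X = - \frac{13}{4}$ ($X = \left(\frac{1}{-1 - 3} - 3\right) 1 = \left(\frac{1}{-4} - 3\right) 1 = \left(- \frac{1}{4} - 3\right) 1 = \left(- \frac{13}{4}\right) 1 = - \frac{13}{4} \approx -3.25$)
$\left(X + \left(5 + E{\left(-1,2 \right)}\right)^{2}\right)^{2} = \left(- \frac{13}{4} + \left(5 + 0\right)^{2}\right)^{2} = \left(- \frac{13}{4} + 5^{2}\right)^{2} = \left(- \frac{13}{4} + 25\right)^{2} = \left(\frac{87}{4}\right)^{2} = \frac{7569}{16}$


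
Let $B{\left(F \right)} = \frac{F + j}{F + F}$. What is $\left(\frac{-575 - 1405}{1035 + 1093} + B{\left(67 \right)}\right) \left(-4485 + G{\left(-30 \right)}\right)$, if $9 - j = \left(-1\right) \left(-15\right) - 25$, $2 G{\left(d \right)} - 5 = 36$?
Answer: $\frac{91870481}{71288} \approx 1288.7$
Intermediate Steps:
$G{\left(d \right)} = \frac{41}{2}$ ($G{\left(d \right)} = \frac{5}{2} + \frac{1}{2} \cdot 36 = \frac{5}{2} + 18 = \frac{41}{2}$)
$j = 19$ ($j = 9 - \left(\left(-1\right) \left(-15\right) - 25\right) = 9 - \left(15 - 25\right) = 9 - -10 = 9 + 10 = 19$)
$B{\left(F \right)} = \frac{19 + F}{2 F}$ ($B{\left(F \right)} = \frac{F + 19}{F + F} = \frac{19 + F}{2 F}$)
$\left(\frac{-575 - 1405}{1035 + 1093} + B{\left(67 \right)}\right) \left(-4485 + G{\left(-30 \right)}\right) = \left(\frac{-575 - 1405}{1035 + 1093} + \frac{19 + 67}{2 \cdot 67}\right) \left(-4485 + \frac{41}{2}\right) = \left(- \frac{1980}{2128} + \frac{1}{2} \cdot \frac{1}{67} \cdot 86\right) \left(- \frac{8929}{2}\right) = \left(\left(-1980\right) \frac{1}{2128} + \frac{43}{67}\right) \left(- \frac{8929}{2}\right) = \left(- \frac{495}{532} + \frac{43}{67}\right) \left(- \frac{8929}{2}\right) = \left(- \frac{10289}{35644}\right) \left(- \frac{8929}{2}\right) = \frac{91870481}{71288}$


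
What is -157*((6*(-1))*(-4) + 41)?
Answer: -10205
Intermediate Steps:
-157*((6*(-1))*(-4) + 41) = -157*(-6*(-4) + 41) = -157*(24 + 41) = -157*65 = -10205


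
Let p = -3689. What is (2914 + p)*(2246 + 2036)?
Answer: -3318550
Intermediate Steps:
(2914 + p)*(2246 + 2036) = (2914 - 3689)*(2246 + 2036) = -775*4282 = -3318550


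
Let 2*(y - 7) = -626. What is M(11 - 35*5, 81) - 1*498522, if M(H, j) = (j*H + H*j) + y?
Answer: -525396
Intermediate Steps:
y = -306 (y = 7 + (1/2)*(-626) = 7 - 313 = -306)
M(H, j) = -306 + 2*H*j (M(H, j) = (j*H + H*j) - 306 = (H*j + H*j) - 306 = 2*H*j - 306 = -306 + 2*H*j)
M(11 - 35*5, 81) - 1*498522 = (-306 + 2*(11 - 35*5)*81) - 1*498522 = (-306 + 2*(11 - 5*35)*81) - 498522 = (-306 + 2*(11 - 175)*81) - 498522 = (-306 + 2*(-164)*81) - 498522 = (-306 - 26568) - 498522 = -26874 - 498522 = -525396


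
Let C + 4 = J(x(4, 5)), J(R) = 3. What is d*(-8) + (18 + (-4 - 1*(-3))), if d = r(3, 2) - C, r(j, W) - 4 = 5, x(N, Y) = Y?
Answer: -63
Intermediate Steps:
r(j, W) = 9 (r(j, W) = 4 + 5 = 9)
C = -1 (C = -4 + 3 = -1)
d = 10 (d = 9 - 1*(-1) = 9 + 1 = 10)
d*(-8) + (18 + (-4 - 1*(-3))) = 10*(-8) + (18 + (-4 - 1*(-3))) = -80 + (18 + (-4 + 3)) = -80 + (18 - 1) = -80 + 17 = -63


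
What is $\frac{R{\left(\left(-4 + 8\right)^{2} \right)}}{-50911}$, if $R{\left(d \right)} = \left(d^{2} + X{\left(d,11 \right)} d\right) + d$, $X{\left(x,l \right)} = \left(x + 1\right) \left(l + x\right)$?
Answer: $- \frac{1088}{7273} \approx -0.14959$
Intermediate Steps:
$X{\left(x,l \right)} = \left(1 + x\right) \left(l + x\right)$
$R{\left(d \right)} = d + d^{2} + d \left(11 + d^{2} + 12 d\right)$ ($R{\left(d \right)} = \left(d^{2} + \left(11 + d + d^{2} + 11 d\right) d\right) + d = \left(d^{2} + \left(11 + d^{2} + 12 d\right) d\right) + d = \left(d^{2} + d \left(11 + d^{2} + 12 d\right)\right) + d = d + d^{2} + d \left(11 + d^{2} + 12 d\right)$)
$\frac{R{\left(\left(-4 + 8\right)^{2} \right)}}{-50911} = \frac{\left(-4 + 8\right)^{2} \left(12 + \left(\left(-4 + 8\right)^{2}\right)^{2} + 13 \left(-4 + 8\right)^{2}\right)}{-50911} = 4^{2} \left(12 + \left(4^{2}\right)^{2} + 13 \cdot 4^{2}\right) \left(- \frac{1}{50911}\right) = 16 \left(12 + 16^{2} + 13 \cdot 16\right) \left(- \frac{1}{50911}\right) = 16 \left(12 + 256 + 208\right) \left(- \frac{1}{50911}\right) = 16 \cdot 476 \left(- \frac{1}{50911}\right) = 7616 \left(- \frac{1}{50911}\right) = - \frac{1088}{7273}$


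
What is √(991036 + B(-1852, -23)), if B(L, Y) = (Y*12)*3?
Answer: 32*√967 ≈ 995.09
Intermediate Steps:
B(L, Y) = 36*Y (B(L, Y) = (12*Y)*3 = 36*Y)
√(991036 + B(-1852, -23)) = √(991036 + 36*(-23)) = √(991036 - 828) = √990208 = 32*√967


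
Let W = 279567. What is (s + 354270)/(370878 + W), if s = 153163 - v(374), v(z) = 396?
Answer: 507037/650445 ≈ 0.77952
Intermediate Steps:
s = 152767 (s = 153163 - 1*396 = 153163 - 396 = 152767)
(s + 354270)/(370878 + W) = (152767 + 354270)/(370878 + 279567) = 507037/650445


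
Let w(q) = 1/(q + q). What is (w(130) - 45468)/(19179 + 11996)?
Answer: -11821679/8105500 ≈ -1.4585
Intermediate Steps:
w(q) = 1/(2*q)
(w(130) - 45468)/(19179 + 11996) = ((½)/130 - 45468)/(19179 + 11996) = ((½)*(1/130) - 45468)/31175 = (1/260 - 45468)*(1/31175) = -11821679/260*1/31175 = -11821679/8105500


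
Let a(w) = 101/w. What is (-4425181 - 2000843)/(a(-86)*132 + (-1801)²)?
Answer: -276319032/139468177 ≈ -1.9812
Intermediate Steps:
(-4425181 - 2000843)/(a(-86)*132 + (-1801)²) = (-4425181 - 2000843)/((101/(-86))*132 + (-1801)²) = -6426024/((101*(-1/86))*132 + 3243601) = -6426024/(-101/86*132 + 3243601) = -6426024/(-6666/43 + 3243601) = -6426024/139468177/43 = -6426024*43/139468177 = -276319032/139468177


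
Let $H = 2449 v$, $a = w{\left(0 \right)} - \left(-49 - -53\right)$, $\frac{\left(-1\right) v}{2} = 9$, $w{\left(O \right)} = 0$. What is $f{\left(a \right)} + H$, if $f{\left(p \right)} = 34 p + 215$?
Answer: $-44003$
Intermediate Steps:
$v = -18$ ($v = \left(-2\right) 9 = -18$)
$a = -4$ ($a = 0 - \left(-49 - -53\right) = 0 - \left(-49 + 53\right) = 0 - 4 = -4$)
$H = -44082$ ($H = 2449 \left(-18\right) = -44082$)
$f{\left(p \right)} = 215 + 34 p$
$f{\left(a \right)} + H = \left(215 + 34 \left(-4\right)\right) - 44082 = \left(215 - 136\right) - 44082 = 79 - 44082 = -44003$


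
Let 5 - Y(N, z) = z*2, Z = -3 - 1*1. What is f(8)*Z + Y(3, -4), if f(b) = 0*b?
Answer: 13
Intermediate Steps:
Z = -4 (Z = -3 - 1 = -4)
Y(N, z) = 5 - 2*z (Y(N, z) = 5 - z*2 = 5 - 2*z)
f(b) = 0
f(8)*Z + Y(3, -4) = 0*(-4) + (5 - 2*(-4)) = 0 + (5 + 8) = 0 + 13 = 13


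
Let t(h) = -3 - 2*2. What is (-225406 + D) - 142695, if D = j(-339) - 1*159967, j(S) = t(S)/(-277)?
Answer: -146274829/277 ≈ -5.2807e+5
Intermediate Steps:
t(h) = -7 (t(h) = -3 - 4 = -7)
j(S) = 7/277 (j(S) = -7/(-277) = -7*(-1/277) = 7/277)
D = -44310852/277 (D = 7/277 - 1*159967 = 7/277 - 159967 = -44310852/277 ≈ -1.5997e+5)
(-225406 + D) - 142695 = (-225406 - 44310852/277) - 142695 = -106748314/277 - 142695 = -146274829/277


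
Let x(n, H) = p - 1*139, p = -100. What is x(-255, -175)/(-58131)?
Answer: 239/58131 ≈ 0.0041114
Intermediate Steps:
x(n, H) = -239 (x(n, H) = -100 - 1*139 = -100 - 139 = -239)
x(-255, -175)/(-58131) = -239/(-58131) = -239*(-1/58131) = 239/58131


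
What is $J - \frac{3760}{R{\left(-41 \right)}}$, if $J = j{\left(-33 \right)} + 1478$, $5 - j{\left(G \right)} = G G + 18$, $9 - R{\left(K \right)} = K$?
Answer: $\frac{1504}{5} \approx 300.8$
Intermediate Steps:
$R{\left(K \right)} = 9 - K$
$j{\left(G \right)} = -13 - G^{2}$ ($j{\left(G \right)} = 5 - \left(G G + 18\right) = 5 - \left(G^{2} + 18\right) = 5 - \left(18 + G^{2}\right) = -13 - G^{2}$)
$J = 376$ ($J = \left(-13 - \left(-33\right)^{2}\right) + 1478 = \left(-13 - 1089\right) + 1478 = -1102 + 1478 = 376$)
$J - \frac{3760}{R{\left(-41 \right)}} = 376 - \frac{3760}{9 - -41} = 376 - \frac{3760}{9 + 41} = 376 - \frac{3760}{50} = 376 - 3760 \cdot \frac{1}{50} = 376 - \frac{376}{5} = \frac{1504}{5}$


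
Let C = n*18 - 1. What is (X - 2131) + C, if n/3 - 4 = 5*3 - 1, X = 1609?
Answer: 449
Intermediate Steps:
n = 54 (n = 12 + 3*(5*3 - 1) = 12 + 3*(15 - 1) = 12 + 3*14 = 12 + 42 = 54)
C = 971 (C = 54*18 - 1 = 972 - 1 = 971)
(X - 2131) + C = (1609 - 2131) + 971 = -522 + 971 = 449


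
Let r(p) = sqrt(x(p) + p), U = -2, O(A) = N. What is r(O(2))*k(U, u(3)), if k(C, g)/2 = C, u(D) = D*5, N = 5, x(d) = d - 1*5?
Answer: -4*sqrt(5) ≈ -8.9443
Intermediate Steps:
x(d) = -5 + d (x(d) = d - 5 = -5 + d)
O(A) = 5
u(D) = 5*D
k(C, g) = 2*C
r(p) = sqrt(-5 + 2*p) (r(p) = sqrt((-5 + p) + p) = sqrt(-5 + 2*p))
r(O(2))*k(U, u(3)) = sqrt(-5 + 2*5)*(2*(-2)) = sqrt(-5 + 10)*(-4) = sqrt(5)*(-4) = -4*sqrt(5)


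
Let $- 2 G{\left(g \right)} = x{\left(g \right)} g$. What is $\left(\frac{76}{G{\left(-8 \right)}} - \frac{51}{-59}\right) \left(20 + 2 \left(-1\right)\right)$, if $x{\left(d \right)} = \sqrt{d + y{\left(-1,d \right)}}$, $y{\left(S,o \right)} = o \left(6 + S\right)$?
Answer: $\frac{918}{59} - \frac{57 i \sqrt{3}}{2} \approx 15.559 - 49.363 i$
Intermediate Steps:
$x{\left(d \right)} = \sqrt{6} \sqrt{d}$ ($x{\left(d \right)} = \sqrt{d + d \left(6 - 1\right)} = \sqrt{d + d 5} = \sqrt{d + 5 d} = \sqrt{6 d} = \sqrt{6} \sqrt{d}$)
$G{\left(g \right)} = - \frac{\sqrt{6} g^{\frac{3}{2}}}{2}$ ($G{\left(g \right)} = - \frac{\sqrt{6} \sqrt{g} g}{2} = - \frac{\sqrt{6} g^{\frac{3}{2}}}{2}$)
$\left(\frac{76}{G{\left(-8 \right)}} - \frac{51}{-59}\right) \left(20 + 2 \left(-1\right)\right) = \left(\frac{76}{\left(- \frac{1}{2}\right) \sqrt{6} \left(-8\right)^{\frac{3}{2}}} - \frac{51}{-59}\right) \left(20 + 2 \left(-1\right)\right) = \left(\frac{76}{\left(- \frac{1}{2}\right) \sqrt{6} \left(- 16 i \sqrt{2}\right)} - - \frac{51}{59}\right) \left(20 - 2\right) = \left(\frac{76}{16 i \sqrt{3}} + \frac{51}{59}\right) 18 = \left(76 \left(- \frac{i \sqrt{3}}{48}\right) + \frac{51}{59}\right) 18 = \left(- \frac{19 i \sqrt{3}}{12} + \frac{51}{59}\right) 18 = \left(\frac{51}{59} - \frac{19 i \sqrt{3}}{12}\right) 18 = \frac{918}{59} - \frac{57 i \sqrt{3}}{2}$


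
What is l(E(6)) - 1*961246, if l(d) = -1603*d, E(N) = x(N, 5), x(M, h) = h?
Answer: -969261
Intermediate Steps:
E(N) = 5
l(E(6)) - 1*961246 = -1603*5 - 1*961246 = -8015 - 961246 = -969261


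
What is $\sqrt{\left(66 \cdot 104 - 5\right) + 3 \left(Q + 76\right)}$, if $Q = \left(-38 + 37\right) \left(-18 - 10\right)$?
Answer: $\sqrt{7171} \approx 84.682$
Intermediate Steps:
$Q = 28$ ($Q = \left(-1\right) \left(-28\right) = 28$)
$\sqrt{\left(66 \cdot 104 - 5\right) + 3 \left(Q + 76\right)} = \sqrt{\left(66 \cdot 104 - 5\right) + 3 \left(28 + 76\right)} = \sqrt{\left(6864 - 5\right) + 3 \cdot 104} = \sqrt{6859 + 312} = \sqrt{7171}$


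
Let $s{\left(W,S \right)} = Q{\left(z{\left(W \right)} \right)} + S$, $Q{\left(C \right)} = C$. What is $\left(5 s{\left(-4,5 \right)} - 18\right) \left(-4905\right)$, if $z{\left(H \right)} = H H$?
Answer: $-426735$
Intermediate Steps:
$z{\left(H \right)} = H^{2}$
$s{\left(W,S \right)} = S + W^{2}$ ($s{\left(W,S \right)} = W^{2} + S = S + W^{2}$)
$\left(5 s{\left(-4,5 \right)} - 18\right) \left(-4905\right) = \left(5 \left(5 + \left(-4\right)^{2}\right) - 18\right) \left(-4905\right) = \left(5 \left(5 + 16\right) - 18\right) \left(-4905\right) = \left(5 \cdot 21 - 18\right) \left(-4905\right) = \left(105 - 18\right) \left(-4905\right) = 87 \left(-4905\right) = -426735$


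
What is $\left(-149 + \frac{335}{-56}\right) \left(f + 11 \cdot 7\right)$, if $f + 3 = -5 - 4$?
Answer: $- \frac{564135}{56} \approx -10074.0$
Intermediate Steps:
$f = -12$ ($f = -3 - 9 = -12$)
$\left(-149 + \frac{335}{-56}\right) \left(f + 11 \cdot 7\right) = \left(-149 + \frac{335}{-56}\right) \left(-12 + 11 \cdot 7\right) = \left(-149 + 335 \left(- \frac{1}{56}\right)\right) \left(-12 + 77\right) = \left(-149 - \frac{335}{56}\right) 65 = \left(- \frac{8679}{56}\right) 65 = - \frac{564135}{56}$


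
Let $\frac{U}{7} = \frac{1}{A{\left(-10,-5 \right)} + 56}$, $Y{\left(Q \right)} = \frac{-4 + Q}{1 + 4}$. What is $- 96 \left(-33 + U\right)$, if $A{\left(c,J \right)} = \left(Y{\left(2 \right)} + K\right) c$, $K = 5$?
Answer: $\frac{15504}{5} \approx 3100.8$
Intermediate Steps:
$Y{\left(Q \right)} = - \frac{4}{5} + \frac{Q}{5}$ ($Y{\left(Q \right)} = \frac{-4 + Q}{5} = \left(-4 + Q\right) \frac{1}{5} = - \frac{4}{5} + \frac{Q}{5}$)
$A{\left(c,J \right)} = \frac{23 c}{5}$ ($A{\left(c,J \right)} = \left(\left(- \frac{4}{5} + \frac{1}{5} \cdot 2\right) + 5\right) c = \left(\left(- \frac{4}{5} + \frac{2}{5}\right) + 5\right) c = \left(- \frac{2}{5} + 5\right) c = \frac{23 c}{5}$)
$U = \frac{7}{10}$ ($U = \frac{7}{\frac{23}{5} \left(-10\right) + 56} = \frac{7}{-46 + 56} = \frac{7}{10} \approx 0.7$)
$- 96 \left(-33 + U\right) = - 96 \left(-33 + \frac{7}{10}\right) = \left(-96\right) \left(- \frac{323}{10}\right) = \frac{15504}{5}$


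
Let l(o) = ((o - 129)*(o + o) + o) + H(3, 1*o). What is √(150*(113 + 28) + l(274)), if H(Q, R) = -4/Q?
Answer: 2*√226986/3 ≈ 317.62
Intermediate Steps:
l(o) = -4/3 + o + 2*o*(-129 + o) (l(o) = ((o - 129)*(o + o) + o) - 4/3 = ((-129 + o)*(2*o) + o) - 4*⅓ = (2*o*(-129 + o) + o) - 4/3 = (o + 2*o*(-129 + o)) - 4/3 = -4/3 + o + 2*o*(-129 + o))
√(150*(113 + 28) + l(274)) = √(150*(113 + 28) + (-4/3 - 257*274 + 2*274²)) = √(150*141 + (-4/3 - 70418 + 2*75076)) = √(21150 + (-4/3 - 70418 + 150152)) = √(21150 + 239198/3) = √(302648/3) = 2*√226986/3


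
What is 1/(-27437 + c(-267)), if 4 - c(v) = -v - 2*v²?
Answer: 1/114878 ≈ 8.7049e-6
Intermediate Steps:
c(v) = 4 + v + 2*v² (c(v) = 4 - (-v - 2*v²) = 4 + (v + 2*v²) = 4 + v + 2*v²)
1/(-27437 + c(-267)) = 1/(-27437 + (4 - 267 + 2*(-267)²)) = 1/(-27437 + (4 - 267 + 2*71289)) = 1/(-27437 + (4 - 267 + 142578)) = 1/(-27437 + 142315) = 1/114878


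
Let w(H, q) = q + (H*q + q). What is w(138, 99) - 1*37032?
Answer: -23172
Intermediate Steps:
w(H, q) = 2*q + H*q (w(H, q) = q + (q + H*q) = 2*q + H*q)
w(138, 99) - 1*37032 = 99*(2 + 138) - 1*37032 = 99*140 - 37032 = 13860 - 37032 = -23172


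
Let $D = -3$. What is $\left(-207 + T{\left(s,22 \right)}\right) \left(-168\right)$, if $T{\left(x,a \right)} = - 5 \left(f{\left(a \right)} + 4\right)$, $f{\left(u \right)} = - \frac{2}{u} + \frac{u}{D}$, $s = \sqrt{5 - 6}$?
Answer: $\frac{350896}{11} \approx 31900.0$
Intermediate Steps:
$s = i$ ($s = \sqrt{-1} = i \approx 1.0 i$)
$f{\left(u \right)} = - \frac{2}{u} - \frac{u}{3}$ ($f{\left(u \right)} = - \frac{2}{u} + \frac{u}{-3} = - \frac{2}{u} + u \left(- \frac{1}{3}\right) = - \frac{2}{u} - \frac{u}{3}$)
$T{\left(x,a \right)} = -20 + \frac{10}{a} + \frac{5 a}{3}$ ($T{\left(x,a \right)} = - 5 \left(\left(- \frac{2}{a} - \frac{a}{3}\right) + 4\right) = - 5 \left(4 - \frac{2}{a} - \frac{a}{3}\right) = -20 + \frac{10}{a} + \frac{5 a}{3}$)
$\left(-207 + T{\left(s,22 \right)}\right) \left(-168\right) = \left(-207 + \left(-20 + \frac{10}{22} + \frac{5}{3} \cdot 22\right)\right) \left(-168\right) = \left(-207 + \left(-20 + 10 \cdot \frac{1}{22} + \frac{110}{3}\right)\right) \left(-168\right) = \left(-207 + \left(-20 + \frac{5}{11} + \frac{110}{3}\right)\right) \left(-168\right) = \left(-207 + \frac{565}{33}\right) \left(-168\right) = \left(- \frac{6266}{33}\right) \left(-168\right) = \frac{350896}{11}$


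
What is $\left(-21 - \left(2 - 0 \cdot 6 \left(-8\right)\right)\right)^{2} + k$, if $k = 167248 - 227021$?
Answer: $-59244$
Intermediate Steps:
$k = -59773$
$\left(-21 - \left(2 - 0 \cdot 6 \left(-8\right)\right)\right)^{2} + k = \left(-21 - \left(2 - 0 \cdot 6 \left(-8\right)\right)\right)^{2} - 59773 = \left(-21 + \left(0 \left(-8\right) - 2\right)\right)^{2} - 59773 = \left(-21 + \left(0 - 2\right)\right)^{2} - 59773 = \left(-21 - 2\right)^{2} - 59773 = \left(-23\right)^{2} - 59773 = 529 - 59773 = -59244$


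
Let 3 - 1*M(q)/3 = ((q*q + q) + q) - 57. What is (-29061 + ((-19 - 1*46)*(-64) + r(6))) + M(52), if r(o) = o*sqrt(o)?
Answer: -33145 + 6*sqrt(6) ≈ -33130.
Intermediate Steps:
r(o) = o**(3/2)
M(q) = 180 - 6*q - 3*q**2 (M(q) = 9 - 3*(((q*q + q) + q) - 57) = 9 - 3*(((q**2 + q) + q) - 57) = 9 - 3*(((q + q**2) + q) - 57) = 9 - 3*((q**2 + 2*q) - 57) = 9 - 3*(-57 + q**2 + 2*q) = 9 + (171 - 6*q - 3*q**2) = 180 - 6*q - 3*q**2)
(-29061 + ((-19 - 1*46)*(-64) + r(6))) + M(52) = (-29061 + ((-19 - 1*46)*(-64) + 6**(3/2))) + (180 - 6*52 - 3*52**2) = (-29061 + ((-19 - 46)*(-64) + 6*sqrt(6))) + (180 - 312 - 3*2704) = (-29061 + (-65*(-64) + 6*sqrt(6))) + (180 - 312 - 8112) = (-29061 + (4160 + 6*sqrt(6))) - 8244 = (-24901 + 6*sqrt(6)) - 8244 = -33145 + 6*sqrt(6)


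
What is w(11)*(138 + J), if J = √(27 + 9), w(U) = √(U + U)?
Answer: 144*√22 ≈ 675.42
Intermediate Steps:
w(U) = √2*√U (w(U) = √(2*U) = √2*√U)
J = 6 (J = √36 = 6)
w(11)*(138 + J) = (√2*√11)*(138 + 6) = √22*144 = 144*√22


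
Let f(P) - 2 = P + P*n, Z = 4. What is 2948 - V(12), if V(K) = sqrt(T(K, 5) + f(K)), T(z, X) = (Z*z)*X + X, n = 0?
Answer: 2948 - sqrt(259) ≈ 2931.9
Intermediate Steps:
T(z, X) = X + 4*X*z (T(z, X) = (4*z)*X + X = 4*X*z + X = X + 4*X*z)
f(P) = 2 + P (f(P) = 2 + (P + P*0) = 2 + (P + 0) = 2 + P)
V(K) = sqrt(7 + 21*K) (V(K) = sqrt(5*(1 + 4*K) + (2 + K)) = sqrt((5 + 20*K) + (2 + K)) = sqrt(7 + 21*K))
2948 - V(12) = 2948 - sqrt(7 + 21*12) = 2948 - sqrt(7 + 252) = 2948 - sqrt(259)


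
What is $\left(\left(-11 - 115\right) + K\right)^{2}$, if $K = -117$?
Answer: $59049$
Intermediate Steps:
$\left(\left(-11 - 115\right) + K\right)^{2} = \left(\left(-11 - 115\right) - 117\right)^{2} = \left(-126 - 117\right)^{2} = \left(-243\right)^{2} = 59049$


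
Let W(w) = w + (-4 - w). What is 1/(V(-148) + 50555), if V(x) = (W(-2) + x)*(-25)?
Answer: 1/54355 ≈ 1.8398e-5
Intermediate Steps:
W(w) = -4
V(x) = 100 - 25*x (V(x) = (-4 + x)*(-25) = 100 - 25*x)
1/(V(-148) + 50555) = 1/((100 - 25*(-148)) + 50555) = 1/((100 + 3700) + 50555) = 1/(3800 + 50555) = 1/54355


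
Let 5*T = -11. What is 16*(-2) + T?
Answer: -171/5 ≈ -34.200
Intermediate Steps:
T = -11/5 (T = (1/5)*(-11) = -11/5 ≈ -2.2000)
16*(-2) + T = 16*(-2) - 11/5 = -32 - 11/5 = -171/5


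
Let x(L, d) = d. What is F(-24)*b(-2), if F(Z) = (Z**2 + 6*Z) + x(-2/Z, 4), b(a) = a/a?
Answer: 436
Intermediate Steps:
b(a) = 1
F(Z) = 4 + Z**2 + 6*Z (F(Z) = (Z**2 + 6*Z) + 4 = 4 + Z**2 + 6*Z)
F(-24)*b(-2) = (4 + (-24)**2 + 6*(-24))*1 = (4 + 576 - 144)*1 = 436*1 = 436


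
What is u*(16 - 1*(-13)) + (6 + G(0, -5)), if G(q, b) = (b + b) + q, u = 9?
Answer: 257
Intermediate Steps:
G(q, b) = q + 2*b (G(q, b) = 2*b + q = q + 2*b)
u*(16 - 1*(-13)) + (6 + G(0, -5)) = 9*(16 - 1*(-13)) + (6 + (0 + 2*(-5))) = 9*(16 + 13) + (6 + (0 - 10)) = 9*29 + (6 - 10) = 261 - 4 = 257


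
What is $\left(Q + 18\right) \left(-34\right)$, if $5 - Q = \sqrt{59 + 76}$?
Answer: $-782 + 102 \sqrt{15} \approx -386.96$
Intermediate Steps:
$Q = 5 - 3 \sqrt{15}$ ($Q = 5 - \sqrt{59 + 76} = 5 - \sqrt{135} = 5 - 3 \sqrt{15} \approx -6.6189$)
$\left(Q + 18\right) \left(-34\right) = \left(\left(5 - 3 \sqrt{15}\right) + 18\right) \left(-34\right) = \left(23 - 3 \sqrt{15}\right) \left(-34\right) = -782 + 102 \sqrt{15}$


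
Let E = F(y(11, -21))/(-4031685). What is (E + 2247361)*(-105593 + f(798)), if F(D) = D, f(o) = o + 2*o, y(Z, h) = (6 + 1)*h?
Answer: -44526199424692808/191985 ≈ -2.3193e+11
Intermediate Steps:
y(Z, h) = 7*h
f(o) = 3*o
E = 7/191985 (E = (7*(-21))/(-4031685) = -147*(-1/4031685) = 7/191985 ≈ 3.6461e-5)
(E + 2247361)*(-105593 + f(798)) = (7/191985 + 2247361)*(-105593 + 3*798) = 431459601592*(-105593 + 2394)/191985 = (431459601592/191985)*(-103199) = -44526199424692808/191985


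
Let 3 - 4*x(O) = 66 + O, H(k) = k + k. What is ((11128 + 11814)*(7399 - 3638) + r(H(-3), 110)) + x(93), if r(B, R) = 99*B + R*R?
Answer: 86296329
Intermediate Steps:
H(k) = 2*k
r(B, R) = R² + 99*B (r(B, R) = 99*B + R² = R² + 99*B)
x(O) = -63/4 - O/4 (x(O) = ¾ - (66 + O)/4 = ¾ + (-33/2 - O/4) = -63/4 - O/4)
((11128 + 11814)*(7399 - 3638) + r(H(-3), 110)) + x(93) = ((11128 + 11814)*(7399 - 3638) + (110² + 99*(2*(-3)))) + (-63/4 - ¼*93) = (22942*3761 + (12100 + 99*(-6))) + (-63/4 - 93/4) = (86284862 + (12100 - 594)) - 39 = (86284862 + 11506) - 39 = 86296368 - 39 = 86296329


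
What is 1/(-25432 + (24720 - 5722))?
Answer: -1/6434 ≈ -0.00015542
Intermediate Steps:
1/(-25432 + (24720 - 5722)) = 1/(-25432 + 18998) = 1/(-6434) = -1/6434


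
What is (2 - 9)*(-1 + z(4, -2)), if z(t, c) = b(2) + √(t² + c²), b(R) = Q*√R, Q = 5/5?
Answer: 7 - 14*√5 - 7*√2 ≈ -34.204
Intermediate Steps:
Q = 1 (Q = 5*(⅕) = 1)
b(R) = √R (b(R) = 1*√R = √R)
z(t, c) = √2 + √(c² + t²) (z(t, c) = √2 + √(t² + c²) = √2 + √(c² + t²))
(2 - 9)*(-1 + z(4, -2)) = (2 - 9)*(-1 + (√2 + √((-2)² + 4²))) = -7*(-1 + (√2 + √(4 + 16))) = -7*(-1 + (√2 + √20)) = -7*(-1 + (√2 + 2*√5)) = -7*(-1 + √2 + 2*√5) = 7 - 14*√5 - 7*√2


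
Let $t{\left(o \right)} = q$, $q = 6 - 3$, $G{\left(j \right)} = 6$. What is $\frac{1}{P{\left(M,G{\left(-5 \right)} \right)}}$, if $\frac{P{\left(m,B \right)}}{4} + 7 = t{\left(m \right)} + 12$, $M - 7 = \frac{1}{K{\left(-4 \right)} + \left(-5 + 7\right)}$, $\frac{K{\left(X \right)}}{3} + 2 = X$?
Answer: $\frac{1}{32} \approx 0.03125$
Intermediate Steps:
$K{\left(X \right)} = -6 + 3 X$
$q = 3$ ($q = 6 - 3 = 3$)
$t{\left(o \right)} = 3$
$M = \frac{111}{16}$ ($M = 7 + \frac{1}{\left(-6 + 3 \left(-4\right)\right) + \left(-5 + 7\right)} = 7 + \frac{1}{\left(-6 - 12\right) + 2} = 7 + \frac{1}{-18 + 2} = 7 + \frac{1}{-16} = 7 - \frac{1}{16} = \frac{111}{16} \approx 6.9375$)
$P{\left(m,B \right)} = 32$ ($P{\left(m,B \right)} = -28 + 4 \left(3 + 12\right) = -28 + 4 \cdot 15 = -28 + 60 = 32$)
$\frac{1}{P{\left(M,G{\left(-5 \right)} \right)}} = \frac{1}{32}$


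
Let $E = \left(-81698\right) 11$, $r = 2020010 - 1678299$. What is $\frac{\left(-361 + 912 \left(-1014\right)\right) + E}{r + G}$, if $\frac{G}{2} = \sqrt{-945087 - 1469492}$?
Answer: $- \frac{623214913777}{116776065837} + \frac{3647614 i \sqrt{2414579}}{116776065837} \approx -5.3368 + 0.048537 i$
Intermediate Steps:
$G = 2 i \sqrt{2414579}$ ($G = 2 \sqrt{-945087 - 1469492} = 2 \sqrt{-2414579} = 2 i \sqrt{2414579} \approx 3107.8 i$)
$r = 341711$ ($r = 2020010 - 1678299 = 341711$)
$E = -898678$
$\frac{\left(-361 + 912 \left(-1014\right)\right) + E}{r + G} = \frac{\left(-361 + 912 \left(-1014\right)\right) - 898678}{341711 + 2 i \sqrt{2414579}} = \frac{\left(-361 - 924768\right) - 898678}{341711 + 2 i \sqrt{2414579}} = \frac{-925129 - 898678}{341711 + 2 i \sqrt{2414579}} = - \frac{1823807}{341711 + 2 i \sqrt{2414579}}$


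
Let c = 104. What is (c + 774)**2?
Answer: 770884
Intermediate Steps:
(c + 774)**2 = (104 + 774)**2 = 878**2 = 770884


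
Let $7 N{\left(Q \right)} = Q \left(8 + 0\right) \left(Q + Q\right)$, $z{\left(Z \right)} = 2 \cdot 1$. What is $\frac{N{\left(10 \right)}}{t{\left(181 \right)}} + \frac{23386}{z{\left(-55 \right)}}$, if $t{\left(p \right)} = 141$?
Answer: $\frac{11542591}{987} \approx 11695.0$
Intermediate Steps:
$z{\left(Z \right)} = 2$
$N{\left(Q \right)} = \frac{16 Q^{2}}{7}$ ($N{\left(Q \right)} = \frac{Q \left(8 + 0\right) \left(Q + Q\right)}{7} = \frac{Q 8 \cdot 2 Q}{7} = \frac{8 Q 2 Q}{7} = \frac{16 Q^{2}}{7}$)
$\frac{N{\left(10 \right)}}{t{\left(181 \right)}} + \frac{23386}{z{\left(-55 \right)}} = \frac{\frac{16}{7} \cdot 10^{2}}{141} + \frac{23386}{2} = \frac{16}{7} \cdot 100 \cdot \frac{1}{141} + 23386 \cdot \frac{1}{2} = \frac{1600}{7} \cdot \frac{1}{141} + 11693 = \frac{1600}{987} + 11693 = \frac{11542591}{987}$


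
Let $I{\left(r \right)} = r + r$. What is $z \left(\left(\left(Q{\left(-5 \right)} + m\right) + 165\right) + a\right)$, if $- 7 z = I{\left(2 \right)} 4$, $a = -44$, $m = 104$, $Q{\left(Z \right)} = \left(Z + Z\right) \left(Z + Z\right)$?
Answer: $- \frac{5200}{7} \approx -742.86$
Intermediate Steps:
$Q{\left(Z \right)} = 4 Z^{2}$ ($Q{\left(Z \right)} = 2 Z 2 Z = 4 Z^{2}$)
$I{\left(r \right)} = 2 r$
$z = - \frac{16}{7}$ ($z = - \frac{2 \cdot 2 \cdot 4}{7} = - \frac{4 \cdot 4}{7} = \left(- \frac{1}{7}\right) 16 = - \frac{16}{7} \approx -2.2857$)
$z \left(\left(\left(Q{\left(-5 \right)} + m\right) + 165\right) + a\right) = - \frac{16 \left(\left(\left(4 \left(-5\right)^{2} + 104\right) + 165\right) - 44\right)}{7} = - \frac{16 \left(\left(\left(4 \cdot 25 + 104\right) + 165\right) - 44\right)}{7} = - \frac{16 \left(\left(\left(100 + 104\right) + 165\right) - 44\right)}{7} = - \frac{16 \left(\left(204 + 165\right) - 44\right)}{7} = - \frac{16 \left(369 - 44\right)}{7} = \left(- \frac{16}{7}\right) 325 = - \frac{5200}{7}$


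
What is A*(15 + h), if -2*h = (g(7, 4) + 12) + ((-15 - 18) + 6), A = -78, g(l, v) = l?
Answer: -1482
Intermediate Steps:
h = 4 (h = -((7 + 12) + ((-15 - 18) + 6))/2 = -(19 + (-33 + 6))/2 = -(19 - 27)/2 = -½*(-8) = 4)
A*(15 + h) = -78*(15 + 4) = -78*19 = -1482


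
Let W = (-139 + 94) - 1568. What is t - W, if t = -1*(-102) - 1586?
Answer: 129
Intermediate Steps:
W = -1613 (W = -45 - 1568 = -1613)
t = -1484 (t = 102 - 1586 = -1484)
t - W = -1484 - 1*(-1613) = -1484 + 1613 = 129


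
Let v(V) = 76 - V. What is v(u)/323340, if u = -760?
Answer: 209/80835 ≈ 0.0025855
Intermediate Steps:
v(u)/323340 = (76 - 1*(-760))/323340 = (76 + 760)*(1/323340) = 836*(1/323340) = 209/80835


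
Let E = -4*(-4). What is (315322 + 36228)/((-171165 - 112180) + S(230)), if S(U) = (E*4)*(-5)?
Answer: -70310/56733 ≈ -1.2393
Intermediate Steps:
E = 16
S(U) = -320 (S(U) = (16*4)*(-5) = 64*(-5) = -320)
(315322 + 36228)/((-171165 - 112180) + S(230)) = (315322 + 36228)/((-171165 - 112180) - 320) = 351550/(-283345 - 320) = 351550/(-283665) = 351550*(-1/283665) = -70310/56733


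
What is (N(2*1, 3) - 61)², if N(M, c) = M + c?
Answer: 3136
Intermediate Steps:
(N(2*1, 3) - 61)² = ((2*1 + 3) - 61)² = ((2 + 3) - 61)² = (5 - 61)² = (-56)² = 3136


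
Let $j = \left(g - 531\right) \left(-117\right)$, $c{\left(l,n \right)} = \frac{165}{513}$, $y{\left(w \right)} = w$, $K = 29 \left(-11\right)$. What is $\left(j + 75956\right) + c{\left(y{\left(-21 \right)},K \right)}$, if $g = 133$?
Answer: $\frac{20951317}{171} \approx 1.2252 \cdot 10^{5}$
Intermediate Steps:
$K = -319$
$c{\left(l,n \right)} = \frac{55}{171}$ ($c{\left(l,n \right)} = 165 \cdot \frac{1}{513} = \frac{55}{171}$)
$j = 46566$ ($j = \left(133 - 531\right) \left(-117\right) = \left(-398\right) \left(-117\right) = 46566$)
$\left(j + 75956\right) + c{\left(y{\left(-21 \right)},K \right)} = \left(46566 + 75956\right) + \frac{55}{171} = 122522 + \frac{55}{171} = \frac{20951317}{171}$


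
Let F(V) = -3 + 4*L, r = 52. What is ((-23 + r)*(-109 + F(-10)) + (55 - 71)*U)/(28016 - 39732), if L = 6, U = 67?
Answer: 906/2929 ≈ 0.30932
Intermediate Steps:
F(V) = 21 (F(V) = -3 + 4*6 = -3 + 24 = 21)
((-23 + r)*(-109 + F(-10)) + (55 - 71)*U)/(28016 - 39732) = ((-23 + 52)*(-109 + 21) + (55 - 71)*67)/(28016 - 39732) = (29*(-88) - 16*67)/(-11716) = (-2552 - 1072)*(-1/11716) = -3624*(-1/11716) = 906/2929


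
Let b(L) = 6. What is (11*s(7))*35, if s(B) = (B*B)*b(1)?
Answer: 113190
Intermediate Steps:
s(B) = 6*B² (s(B) = (B*B)*6 = B²*6 = 6*B²)
(11*s(7))*35 = (11*(6*7²))*35 = (11*(6*49))*35 = (11*294)*35 = 3234*35 = 113190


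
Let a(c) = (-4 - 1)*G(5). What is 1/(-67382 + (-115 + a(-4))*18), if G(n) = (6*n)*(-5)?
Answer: -1/55952 ≈ -1.7872e-5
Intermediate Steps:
G(n) = -30*n
a(c) = 750 (a(c) = (-4 - 1)*(-30*5) = -5*(-150) = 750)
1/(-67382 + (-115 + a(-4))*18) = 1/(-67382 + (-115 + 750)*18) = 1/(-67382 + 635*18) = 1/(-67382 + 11430) = 1/(-55952) = -1/55952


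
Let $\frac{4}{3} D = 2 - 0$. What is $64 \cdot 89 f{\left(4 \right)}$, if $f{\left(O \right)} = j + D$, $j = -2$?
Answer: $-2848$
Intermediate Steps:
$D = \frac{3}{2}$ ($D = \frac{3 \left(2 - 0\right)}{4} = \frac{3 \left(2 + 0\right)}{4} = \frac{3}{4} \cdot 2 = \frac{3}{2} \approx 1.5$)
$f{\left(O \right)} = - \frac{1}{2}$ ($f{\left(O \right)} = -2 + \frac{3}{2} = - \frac{1}{2}$)
$64 \cdot 89 f{\left(4 \right)} = 64 \cdot 89 \left(- \frac{1}{2}\right) = 5696 \left(- \frac{1}{2}\right) = -2848$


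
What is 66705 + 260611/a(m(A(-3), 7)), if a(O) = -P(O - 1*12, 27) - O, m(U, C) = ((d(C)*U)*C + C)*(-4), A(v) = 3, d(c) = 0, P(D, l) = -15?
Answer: 3128926/43 ≈ 72766.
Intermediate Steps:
m(U, C) = -4*C (m(U, C) = ((0*U)*C + C)*(-4) = (0*C + C)*(-4) = (0 + C)*(-4) = C*(-4) = -4*C)
a(O) = 15 - O (a(O) = -1*(-15) - O = 15 - O)
66705 + 260611/a(m(A(-3), 7)) = 66705 + 260611/(15 - (-4)*7) = 66705 + 260611/(15 - 1*(-28)) = 66705 + 260611/(15 + 28) = 66705 + 260611/43 = 3128926/43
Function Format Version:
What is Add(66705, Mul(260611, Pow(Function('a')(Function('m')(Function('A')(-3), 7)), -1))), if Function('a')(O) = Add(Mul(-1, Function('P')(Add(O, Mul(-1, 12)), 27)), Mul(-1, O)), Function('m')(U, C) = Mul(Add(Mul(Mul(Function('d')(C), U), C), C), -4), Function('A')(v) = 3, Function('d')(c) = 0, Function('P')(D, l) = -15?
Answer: Rational(3128926, 43) ≈ 72766.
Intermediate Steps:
Function('m')(U, C) = Mul(-4, C) (Function('m')(U, C) = Mul(Add(Mul(Mul(0, U), C), C), -4) = Mul(Add(Mul(0, C), C), -4) = Mul(Add(0, C), -4) = Mul(C, -4) = Mul(-4, C))
Function('a')(O) = Add(15, Mul(-1, O)) (Function('a')(O) = Add(Mul(-1, -15), Mul(-1, O)) = Add(15, Mul(-1, O)))
Add(66705, Mul(260611, Pow(Function('a')(Function('m')(Function('A')(-3), 7)), -1))) = Add(66705, Mul(260611, Pow(Add(15, Mul(-1, Mul(-4, 7))), -1))) = Add(66705, Mul(260611, Pow(Add(15, Mul(-1, -28)), -1))) = Add(66705, Mul(260611, Pow(Add(15, 28), -1))) = Add(66705, Mul(260611, Pow(43, -1))) = Add(66705, Mul(260611, Rational(1, 43))) = Add(66705, Rational(260611, 43)) = Rational(3128926, 43)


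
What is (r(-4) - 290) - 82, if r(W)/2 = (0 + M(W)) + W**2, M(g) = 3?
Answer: -334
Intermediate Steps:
r(W) = 6 + 2*W**2 (r(W) = 2*((0 + 3) + W**2) = 2*(3 + W**2) = 6 + 2*W**2)
(r(-4) - 290) - 82 = ((6 + 2*(-4)**2) - 290) - 82 = ((6 + 2*16) - 290) - 82 = ((6 + 32) - 290) - 82 = (38 - 290) - 82 = -252 - 82 = -334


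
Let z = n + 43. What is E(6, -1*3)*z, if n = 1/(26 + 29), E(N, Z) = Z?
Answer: -7098/55 ≈ -129.05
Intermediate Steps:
n = 1/55 ≈ 0.018182
z = 2366/55 (z = 1/55 + 43 = 2366/55 ≈ 43.018)
E(6, -1*3)*z = -1*3*(2366/55) = -3*2366/55 = -7098/55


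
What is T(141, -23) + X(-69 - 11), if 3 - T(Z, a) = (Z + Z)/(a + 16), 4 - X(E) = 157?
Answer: -768/7 ≈ -109.71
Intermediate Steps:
X(E) = -153 (X(E) = 4 - 1*157 = 4 - 157 = -153)
T(Z, a) = 3 - 2*Z/(16 + a) (T(Z, a) = 3 - (Z + Z)/(a + 16) = 3 - 2*Z/(16 + a))
T(141, -23) + X(-69 - 11) = (48 - 2*141 + 3*(-23))/(16 - 23) - 153 = (48 - 282 - 69)/(-7) - 153 = -⅐*(-303) - 153 = 303/7 - 153 = -768/7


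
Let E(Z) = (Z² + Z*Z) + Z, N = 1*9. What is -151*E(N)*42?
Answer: -1084482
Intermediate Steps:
N = 9
E(Z) = Z + 2*Z² (E(Z) = (Z² + Z²) + Z = 2*Z² + Z = Z + 2*Z²)
-151*E(N)*42 = -1359*(1 + 2*9)*42 = -1359*(1 + 18)*42 = -1359*19*42 = -151*171*42 = -25821*42 = -1084482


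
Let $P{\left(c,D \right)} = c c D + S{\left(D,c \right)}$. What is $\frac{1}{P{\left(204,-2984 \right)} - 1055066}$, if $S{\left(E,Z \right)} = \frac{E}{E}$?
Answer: $- \frac{1}{125237209} \approx -7.9849 \cdot 10^{-9}$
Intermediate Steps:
$S{\left(E,Z \right)} = 1$
$P{\left(c,D \right)} = 1 + D c^{2}$ ($P{\left(c,D \right)} = c c D + 1 = c^{2} D + 1 = D c^{2} + 1 = 1 + D c^{2}$)
$\frac{1}{P{\left(204,-2984 \right)} - 1055066} = \frac{1}{\left(1 - 2984 \cdot 204^{2}\right) - 1055066} = \frac{1}{\left(1 - 124182144\right) - 1055066} = \frac{1}{-124182143 - 1055066} = \frac{1}{-125237209} = - \frac{1}{125237209}$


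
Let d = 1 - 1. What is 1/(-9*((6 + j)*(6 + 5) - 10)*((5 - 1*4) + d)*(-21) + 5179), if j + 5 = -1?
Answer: 1/3289 ≈ 0.00030404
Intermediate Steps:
j = -6 (j = -5 - 1 = -6)
d = 0
1/(-9*((6 + j)*(6 + 5) - 10)*((5 - 1*4) + d)*(-21) + 5179) = 1/(-9*((6 - 6)*(6 + 5) - 10)*((5 - 1*4) + 0)*(-21) + 5179) = 1/(-9*(0*11 - 10)*((5 - 4) + 0)*(-21) + 5179) = 1/(-9*(0 - 10)*(1 + 0)*(-21) + 5179) = 1/(-(-90)*(-21) + 5179) = 1/(-9*(-10)*(-21) + 5179) = 1/(90*(-21) + 5179) = 1/(-1890 + 5179) = 1/3289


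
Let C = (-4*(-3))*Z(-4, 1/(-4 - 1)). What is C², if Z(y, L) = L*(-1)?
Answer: 144/25 ≈ 5.7600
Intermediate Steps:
Z(y, L) = -L
C = 12/5 (C = (-4*(-3))*(-1/(-4 - 1)) = 12*(-1/(-5)) = 12*(-1*(-⅕)) = 12*(⅕) = 12/5 ≈ 2.4000)
C² = (12/5)² = 144/25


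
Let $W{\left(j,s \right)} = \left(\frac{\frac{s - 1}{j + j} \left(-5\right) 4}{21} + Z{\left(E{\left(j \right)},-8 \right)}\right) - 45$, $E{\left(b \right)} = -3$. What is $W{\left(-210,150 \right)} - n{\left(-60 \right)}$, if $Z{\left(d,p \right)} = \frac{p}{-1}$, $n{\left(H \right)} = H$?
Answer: $\frac{10292}{441} \approx 23.338$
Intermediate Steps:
$Z{\left(d,p \right)} = - p$ ($Z{\left(d,p \right)} = p \left(-1\right) = - p$)
$W{\left(j,s \right)} = -37 - \frac{10 \left(-1 + s\right)}{21 j}$ ($W{\left(j,s \right)} = \left(\frac{\frac{s - 1}{j + j} \left(-5\right) 4}{21} - -8\right) - 45 = \left(\frac{-1 + s}{2 j} \left(-5\right) 4 \cdot \frac{1}{21} + 8\right) - 45 = \left(- \frac{5 \left(-1 + s\right)}{2 j} 4 \cdot \frac{1}{21} + 8\right) - 45 = \left(- \frac{10 \left(-1 + s\right)}{j} \frac{1}{21} + 8\right) - 45 = \left(- \frac{10 \left(-1 + s\right)}{21 j} + 8\right) - 45 = \left(8 - \frac{10 \left(-1 + s\right)}{21 j}\right) - 45 = -37 - \frac{10 \left(-1 + s\right)}{21 j}$)
$W{\left(-210,150 \right)} - n{\left(-60 \right)} = \frac{10 - -163170 - 1500}{21 \left(-210\right)} - -60 = \frac{1}{21} \left(- \frac{1}{210}\right) \left(10 + 163170 - 1500\right) + 60 = \frac{1}{21} \left(- \frac{1}{210}\right) 161680 + 60 = - \frac{16168}{441} + 60 = \frac{10292}{441}$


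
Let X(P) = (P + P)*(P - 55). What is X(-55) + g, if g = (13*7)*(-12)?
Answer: 11008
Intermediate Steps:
g = -1092 (g = 91*(-12) = -1092)
X(P) = 2*P*(-55 + P) (X(P) = (2*P)*(-55 + P) = 2*P*(-55 + P))
X(-55) + g = 2*(-55)*(-55 - 55) - 1092 = 2*(-55)*(-110) - 1092 = 12100 - 1092 = 11008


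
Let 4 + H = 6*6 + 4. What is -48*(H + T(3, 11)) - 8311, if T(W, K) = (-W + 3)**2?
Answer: -10039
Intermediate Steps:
T(W, K) = (3 - W)**2
H = 36 (H = -4 + (6*6 + 4) = -4 + (36 + 4) = -4 + 40 = 36)
-48*(H + T(3, 11)) - 8311 = -48*(36 + (-3 + 3)**2) - 8311 = -48*(36 + 0**2) - 8311 = -48*(36 + 0) - 8311 = -48*36 - 8311 = -1728 - 8311 = -10039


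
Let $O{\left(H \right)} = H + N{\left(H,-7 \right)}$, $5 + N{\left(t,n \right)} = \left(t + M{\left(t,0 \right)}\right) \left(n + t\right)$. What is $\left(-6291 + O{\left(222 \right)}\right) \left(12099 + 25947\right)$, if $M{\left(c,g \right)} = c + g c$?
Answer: $3400779756$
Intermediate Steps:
$M{\left(c,g \right)} = c + c g$
$N{\left(t,n \right)} = -5 + 2 t \left(n + t\right)$ ($N{\left(t,n \right)} = -5 + \left(t + t \left(1 + 0\right)\right) \left(n + t\right) = -5 + \left(t + t 1\right) \left(n + t\right) = -5 + \left(t + t\right) \left(n + t\right) = -5 + 2 t \left(n + t\right)$)
$O{\left(H \right)} = -5 - 13 H + 2 H^{2}$ ($O{\left(H \right)} = H + \left(-5 + 2 H^{2} + 2 \left(-7\right) H\right) = H - \left(5 - 2 H^{2} + 14 H\right) = -5 - 13 H + 2 H^{2}$)
$\left(-6291 + O{\left(222 \right)}\right) \left(12099 + 25947\right) = \left(-6291 - \left(2891 - 98568\right)\right) \left(12099 + 25947\right) = \left(-6291 - -95677\right) 38046 = \left(-6291 + 95677\right) 38046 = 89386 \cdot 38046 = 3400779756$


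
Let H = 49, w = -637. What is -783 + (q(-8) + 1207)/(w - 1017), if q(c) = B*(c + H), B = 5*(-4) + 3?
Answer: -647796/827 ≈ -783.31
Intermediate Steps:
B = -17 (B = -20 + 3 = -17)
q(c) = -833 - 17*c (q(c) = -17*(c + 49) = -17*(49 + c) = -833 - 17*c)
-783 + (q(-8) + 1207)/(w - 1017) = -783 + ((-833 - 17*(-8)) + 1207)/(-637 - 1017) = -783 + ((-833 + 136) + 1207)/(-1654) = -783 + (-697 + 1207)*(-1/1654) = -783 + 510*(-1/1654) = -783 - 255/827 = -647796/827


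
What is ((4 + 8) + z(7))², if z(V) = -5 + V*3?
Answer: 784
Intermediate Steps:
z(V) = -5 + 3*V
((4 + 8) + z(7))² = ((4 + 8) + (-5 + 3*7))² = (12 + (-5 + 21))² = (12 + 16)² = 28² = 784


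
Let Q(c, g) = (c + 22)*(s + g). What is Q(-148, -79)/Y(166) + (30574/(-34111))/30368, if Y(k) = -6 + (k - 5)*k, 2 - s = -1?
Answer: 154981206487/432481089040 ≈ 0.35835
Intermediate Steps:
s = 3 (s = 2 - 1*(-1) = 2 + 1 = 3)
Q(c, g) = (3 + g)*(22 + c) (Q(c, g) = (c + 22)*(3 + g) = (22 + c)*(3 + g) = (3 + g)*(22 + c))
Y(k) = -6 + k*(-5 + k) (Y(k) = -6 + (-5 + k)*k = -6 + k*(-5 + k))
Q(-148, -79)/Y(166) + (30574/(-34111))/30368 = (66 + 3*(-148) + 22*(-79) - 148*(-79))/(-6 + 166**2 - 5*166) + (30574/(-34111))/30368 = (66 - 444 - 1738 + 11692)/(-6 + 27556 - 830) + (30574*(-1/34111))*(1/30368) = 9576/26720 - 30574/34111*1/30368 = 9576*(1/26720) - 15287/517941424 = 1197/3340 - 15287/517941424 = 154981206487/432481089040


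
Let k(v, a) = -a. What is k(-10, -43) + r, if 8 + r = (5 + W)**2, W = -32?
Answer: 764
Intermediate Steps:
r = 721 (r = -8 + (5 - 32)**2 = -8 + (-27)**2 = -8 + 729 = 721)
k(-10, -43) + r = -1*(-43) + 721 = 43 + 721 = 764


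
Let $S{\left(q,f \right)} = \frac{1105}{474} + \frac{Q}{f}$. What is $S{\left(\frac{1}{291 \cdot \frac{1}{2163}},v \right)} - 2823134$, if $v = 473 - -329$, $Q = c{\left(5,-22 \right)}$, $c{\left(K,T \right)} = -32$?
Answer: $- \frac{536603936395}{190074} \approx -2.8231 \cdot 10^{6}$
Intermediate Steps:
$Q = -32$
$v = 802$ ($v = 473 + 329 = 802$)
$S{\left(q,f \right)} = \frac{1105}{474} - \frac{32}{f}$
$S{\left(\frac{1}{291 \cdot \frac{1}{2163}},v \right)} - 2823134 = \left(\frac{1105}{474} - \frac{32}{802}\right) - 2823134 = \left(\frac{1105}{474} - \frac{16}{401}\right) - 2823134 = \frac{435521}{190074} - 2823134 = - \frac{536603936395}{190074}$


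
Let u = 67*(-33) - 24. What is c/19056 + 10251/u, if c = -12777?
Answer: -24877739/4732240 ≈ -5.2571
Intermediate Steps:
u = -2235 (u = -2211 - 24 = -2235)
c/19056 + 10251/u = -12777/19056 + 10251/(-2235) = -12777*1/19056 + 10251*(-1/2235) = -4259/6352 - 3417/745 = -24877739/4732240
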